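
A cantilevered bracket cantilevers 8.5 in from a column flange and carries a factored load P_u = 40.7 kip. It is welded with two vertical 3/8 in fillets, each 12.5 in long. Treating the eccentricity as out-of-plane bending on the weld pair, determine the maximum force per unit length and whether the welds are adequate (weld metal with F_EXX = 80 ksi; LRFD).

L_w = 2 × 12.5 = 25 in; section modulus (unit throat) S = 2 × L²/6 = 52.08 in².
Direct shear f_v = P/L_w = 40.7/25 = 1.628 kip/in.
Moment M = P × e = 40.7 × 8.5 = 345.95 kip·in; bending f_b = M/S = 6.642 kip/in.
f_max = √(f_v² + f_b²) = √(1.628² + 6.642²) = 6.839 kip/in.
φr_n = 0.75 × 0.6 × 80 × (0.707 × 0.375) = 9.544 kip/in → adequate.

f_max ≈ 6.84 kip/in; adequate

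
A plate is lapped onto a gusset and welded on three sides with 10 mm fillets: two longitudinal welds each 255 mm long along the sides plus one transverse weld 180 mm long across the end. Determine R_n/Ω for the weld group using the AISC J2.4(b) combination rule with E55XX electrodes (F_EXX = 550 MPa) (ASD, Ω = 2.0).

t_e = 0.707 × 10 = 7.07 mm.
R_nwl = 0.6 × 550 × 7.07 × 510 × 10⁻³ = 1190 kN (longitudinal, 2 welds).
R_nwt = 0.6 × 550 × 7.07 × 180 × 10⁻³ = 420 kN (transverse, base value).
(i) R_nwl + R_nwt = 1610 kN; (ii) 0.85 R_nwl + 1.5 R_nwt = 1641 kN.
R_n = max = 1641 kN [governs: (ii)]; R_n/Ω = 820.7 kN.

R_n/Ω ≈ 821 kN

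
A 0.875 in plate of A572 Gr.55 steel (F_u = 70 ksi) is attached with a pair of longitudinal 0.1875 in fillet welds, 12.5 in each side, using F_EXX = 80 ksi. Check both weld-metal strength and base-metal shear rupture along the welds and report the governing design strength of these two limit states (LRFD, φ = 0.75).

φR_n ≈ 119 kip (weld metal governs)

t_e = 0.707 × 0.1875 = 0.1326 in; L = 25 in.
Weld metal: φR_n = 0.75 × 0.6 × 80 × 0.1326 × 25 = 119.3 kip.
Base metal (shear rupture): φR_n = 0.75 × 0.6 × 70 × 0.875 × 25 = 689.1 kip.
Governing: weld metal.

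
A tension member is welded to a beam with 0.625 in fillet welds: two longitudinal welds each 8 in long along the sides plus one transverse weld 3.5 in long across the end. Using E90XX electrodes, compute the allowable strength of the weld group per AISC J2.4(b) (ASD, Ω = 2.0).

R_n/Ω ≈ 233 kip

E90XX → F_EXX = 90 ksi.
t_e = 0.707 × 0.625 = 0.4419 in.
R_nwl = 0.6 × 90 × 0.4419 × 16 = 381.8 kip (longitudinal, 2 welds).
R_nwt = 0.6 × 90 × 0.4419 × 3.5 = 83.51 kip (transverse, base value).
(i) R_nwl + R_nwt = 465.3 kip; (ii) 0.85 R_nwl + 1.5 R_nwt = 449.8 kip.
R_n = max = 465.3 kip [governs: (i)]; R_n/Ω = 232.6 kip.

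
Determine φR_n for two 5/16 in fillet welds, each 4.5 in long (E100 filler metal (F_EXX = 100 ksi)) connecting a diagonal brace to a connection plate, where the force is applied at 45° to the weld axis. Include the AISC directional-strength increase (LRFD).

φR_n ≈ 116 kips

t_e = 0.707 × 0.3125 = 0.2209 in; A_we = 0.2209 × 9 = 1.988 in².
Directional factor: 1.0 + 0.5 sin^1.5(45°) = 1.297.
F_nw = 0.6 × 100 × 1.297 = 77.84 ksi.
φR_n = 0.75 × 77.84 × 1.988 = 116.1 kips.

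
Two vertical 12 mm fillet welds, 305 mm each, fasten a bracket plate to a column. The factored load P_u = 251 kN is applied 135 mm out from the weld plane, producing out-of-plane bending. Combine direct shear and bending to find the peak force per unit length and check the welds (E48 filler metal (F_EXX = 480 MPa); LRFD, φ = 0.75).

f_max ≈ 1170 N/mm; adequate

L_w = 2 × 305 = 610 mm; section modulus (unit throat) S = 2 × L²/6 = 31010 mm².
Direct shear f_v = P/L_w = 251×10³/610 = 411.5 N/mm.
Moment M = P × e = 251×10³ × 135 = 33885000 N·mm; bending f_b = M/S = 1093 N/mm.
f_max = √(f_v² + f_b²) = √(411.5² + 1093²) = 1168 N/mm.
φr_n = 0.75 × 0.6 × 480 × (0.707 × 12) = 1833 N/mm → adequate.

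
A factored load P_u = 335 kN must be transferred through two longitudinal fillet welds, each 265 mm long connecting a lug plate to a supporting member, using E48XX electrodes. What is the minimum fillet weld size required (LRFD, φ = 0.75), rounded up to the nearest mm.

w = 5 mm

E48XX → F_EXX = 480 MPa.
Total weld length L = 530 mm.
Required throat t_e = P_u / (φ × 0.6 F_EXX × L) = 335 / (0.75 × 0.6 × 480 × 530 × 10⁻³) = 2.926 mm.
Required leg w = t_e / 0.707 = 4.139 mm → use 5 mm.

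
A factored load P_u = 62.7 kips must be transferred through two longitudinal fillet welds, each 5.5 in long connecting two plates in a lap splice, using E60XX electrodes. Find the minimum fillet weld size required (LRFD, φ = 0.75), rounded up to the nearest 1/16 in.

w = 5/16 in

E60XX → F_EXX = 60 ksi.
Total weld length L = 11 in.
Required throat t_e = P_u / (φ × 0.6 F_EXX × L) = 62.7 / (0.75 × 0.6 × 60 × 11) = 0.2111 in.
Required leg w = t_e / 0.707 = 0.2986 in → use 5/16 in.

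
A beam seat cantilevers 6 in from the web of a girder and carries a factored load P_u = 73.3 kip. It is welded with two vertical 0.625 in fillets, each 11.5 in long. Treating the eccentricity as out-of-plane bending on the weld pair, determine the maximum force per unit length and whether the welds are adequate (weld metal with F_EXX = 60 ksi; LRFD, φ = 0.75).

L_w = 2 × 11.5 = 23 in; section modulus (unit throat) S = 2 × L²/6 = 44.08 in².
Direct shear f_v = P/L_w = 73.3/23 = 3.187 kip/in.
Moment M = P × e = 73.3 × 6 = 439.8 kip·in; bending f_b = M/S = 9.977 kip/in.
f_max = √(f_v² + f_b²) = √(3.187² + 9.977²) = 10.47 kip/in.
φr_n = 0.75 × 0.6 × 60 × (0.707 × 0.625) = 11.93 kip/in → adequate.

f_max ≈ 10.5 kip/in; adequate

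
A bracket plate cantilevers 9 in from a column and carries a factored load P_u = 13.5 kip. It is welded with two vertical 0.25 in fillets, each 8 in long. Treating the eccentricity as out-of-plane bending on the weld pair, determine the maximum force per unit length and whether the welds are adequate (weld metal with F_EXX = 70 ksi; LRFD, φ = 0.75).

L_w = 2 × 8 = 16 in; section modulus (unit throat) S = 2 × L²/6 = 21.33 in².
Direct shear f_v = P/L_w = 13.5/16 = 0.8438 kip/in.
Moment M = P × e = 13.5 × 9 = 121.5 kip·in; bending f_b = M/S = 5.695 kip/in.
f_max = √(f_v² + f_b²) = √(0.8438² + 5.695²) = 5.757 kip/in.
φr_n = 0.75 × 0.6 × 70 × (0.707 × 0.25) = 5.568 kip/in → NOT adequate.

f_max ≈ 5.76 kip/in; NOT adequate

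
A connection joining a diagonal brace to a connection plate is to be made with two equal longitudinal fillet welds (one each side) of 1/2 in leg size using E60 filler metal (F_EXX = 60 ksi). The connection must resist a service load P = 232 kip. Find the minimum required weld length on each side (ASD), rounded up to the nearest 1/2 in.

L = 18.5 in on each side

Throat t_e = 0.707 × 0.5 = 0.3535 in.
r_n/Ω = (0.6 × 60 × 0.3535) / 2.0 = 6.363 kip/in.
L_req = P / (r_n/Ω) = 232 / 6.363 = 36.46 in total.
Per side: 36.46 / 2 = 18.23 in.
Round up → use L = 18.5 in on each side.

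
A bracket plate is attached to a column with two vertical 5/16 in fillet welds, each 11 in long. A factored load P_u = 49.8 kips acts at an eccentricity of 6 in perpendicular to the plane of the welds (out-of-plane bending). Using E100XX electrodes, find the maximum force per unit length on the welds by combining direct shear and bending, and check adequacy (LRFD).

E100XX → F_EXX = 100 ksi.
L_w = 2 × 11 = 22 in; section modulus (unit throat) S = 2 × L²/6 = 40.33 in².
Direct shear f_v = P/L_w = 49.8/22 = 2.264 kip/in.
Moment M = P × e = 49.8 × 6 = 298.8 kip·in; bending f_b = M/S = 7.408 kip/in.
f_max = √(f_v² + f_b²) = √(2.264² + 7.408²) = 7.746 kip/in.
φr_n = 0.75 × 0.6 × 100 × (0.707 × 0.3125) = 9.942 kip/in → adequate.

f_max ≈ 7.75 kip/in; adequate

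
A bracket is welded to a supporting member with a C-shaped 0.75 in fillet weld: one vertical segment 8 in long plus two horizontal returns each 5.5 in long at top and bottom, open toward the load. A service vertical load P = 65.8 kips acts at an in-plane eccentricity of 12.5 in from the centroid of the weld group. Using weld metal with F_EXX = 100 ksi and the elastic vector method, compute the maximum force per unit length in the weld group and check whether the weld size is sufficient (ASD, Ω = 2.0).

f_max ≈ 18.9 kip/in; NOT adequate

Total weld length L_w = 19 in. Treat welds as unit-width lines.
Centroid: x̄ = 2×5.5×2.75 / 19 = 1.592 in from the vertical weld.
Polar moment about centroid: J = I_x + I_y = [8³/12 + 2×5.5×4²] + [8×1.592² + 2(5.5³/12 + 5.5×1.158²)] = 281.4 in³.
Direct shear f_v = P/L_w = 65.8 / 19 = 3.463 kip/in (vertical).
Torsion M = P·e = 65.8 × 12.5 = 822.5 kip·in.
Critical point at (x, y) = (3.908, 4) from centroid. f_tx = M·y/J = 11.69 kip/in; f_ty = M·x/J = 11.42 kip/in.
Resultant f_max = √[f_tx² + (f_v + f_ty)²] = √[11.69² + (3.463 + 11.42)²] = 18.93 kip/in.
Capacity per unit length: r_n/Ω = (1/2.0) × 0.6 × 100 × (0.707 × 0.75) = 15.91 kip/in.
18.93 > 15.91 → NOT adequate.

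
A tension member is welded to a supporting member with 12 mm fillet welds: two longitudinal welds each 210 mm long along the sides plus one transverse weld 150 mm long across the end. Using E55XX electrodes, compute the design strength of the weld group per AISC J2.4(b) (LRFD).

E55XX → F_EXX = 550 MPa.
t_e = 0.707 × 12 = 8.484 mm.
R_nwl = 0.6 × 550 × 8.484 × 420 × 10⁻³ = 1176 kN (longitudinal, 2 welds).
R_nwt = 0.6 × 550 × 8.484 × 150 × 10⁻³ = 420 kN (transverse, base value).
(i) R_nwl + R_nwt = 1596 kN; (ii) 0.85 R_nwl + 1.5 R_nwt = 1629 kN.
R_n = max = 1629 kN [governs: (ii)]; φR_n = 1222 kN.

φR_n ≈ 1220 kN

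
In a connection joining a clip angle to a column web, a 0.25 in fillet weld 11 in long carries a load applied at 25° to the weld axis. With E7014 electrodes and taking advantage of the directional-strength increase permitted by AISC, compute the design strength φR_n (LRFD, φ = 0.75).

E70XX → F_EXX = 70 ksi.
t_e = 0.707 × 0.25 = 0.1767 in; A_we = 0.1767 × 11 = 1.944 in².
Directional factor: 1.0 + 0.5 sin^1.5(25°) = 1.137.
F_nw = 0.6 × 70 × 1.137 = 47.77 ksi.
φR_n = 0.75 × 47.77 × 1.944 = 69.66 kip.

φR_n ≈ 69.7 kip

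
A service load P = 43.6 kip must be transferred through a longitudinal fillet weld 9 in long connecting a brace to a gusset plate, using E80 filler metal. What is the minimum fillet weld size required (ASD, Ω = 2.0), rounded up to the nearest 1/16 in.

E80XX → F_EXX = 80 ksi.
Total weld length L = 9 in.
Required throat t_e = P × Ω / (0.6 F_EXX × L) = 43.6 × 2.0 / (0.6 × 80 × 9) = 0.2019 in.
Required leg w = t_e / 0.707 = 0.2855 in → use 5/16 in.

w = 5/16 in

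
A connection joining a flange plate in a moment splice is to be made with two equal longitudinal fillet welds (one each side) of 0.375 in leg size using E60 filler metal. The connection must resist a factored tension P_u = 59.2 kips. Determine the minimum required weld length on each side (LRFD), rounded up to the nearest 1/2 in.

E60XX → F_EXX = 60 ksi.
Throat t_e = 0.707 × 0.375 = 0.2651 in.
φr_n = 0.75 × 0.6 × 60 × 0.2651 = 7.158 kips/in.
L_req = P_u / φr_n = 59.2 / 7.158 = 8.27 in total.
Per side: 8.27 / 2 = 4.135 in.
Round up → use L = 4.5 in on each side.

L = 4.5 in on each side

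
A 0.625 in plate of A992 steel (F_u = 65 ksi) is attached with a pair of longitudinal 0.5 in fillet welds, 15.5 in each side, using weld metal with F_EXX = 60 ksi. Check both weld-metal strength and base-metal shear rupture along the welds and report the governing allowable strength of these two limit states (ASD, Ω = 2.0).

R_n/Ω ≈ 197 kip (weld metal governs)

t_e = 0.707 × 0.5 = 0.3535 in; L = 31 in.
Weld metal: R_n/Ω = (1/2.0) × 0.6 × 60 × 0.3535 × 31 = 197.3 kip.
Base metal (shear rupture): R_n/Ω = (1/2.0) × 0.6 × 65 × 0.625 × 31 = 377.8 kip.
Governing: weld metal.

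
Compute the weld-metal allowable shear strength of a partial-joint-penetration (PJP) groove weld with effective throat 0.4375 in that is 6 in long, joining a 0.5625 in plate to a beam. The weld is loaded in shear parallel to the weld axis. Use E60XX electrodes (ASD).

E60XX → F_EXX = 60 ksi.
Effective throat (given) t_e = 0.4375 in.
A_we = 0.4375 × 6 = 2.625 in².
F_nw = 0.6 F_EXX = 36 ksi.
R_n/Ω = (36 × 2.625) / 2.0 = 47.25 kip.

R_n/Ω ≈ 47.2 kip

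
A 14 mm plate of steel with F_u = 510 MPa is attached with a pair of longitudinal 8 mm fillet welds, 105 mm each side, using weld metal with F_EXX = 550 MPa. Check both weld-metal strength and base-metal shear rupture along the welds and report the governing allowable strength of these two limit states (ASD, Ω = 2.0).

t_e = 0.707 × 8 = 5.656 mm; L = 210 mm.
Weld metal: R_n/Ω = (1/2.0) × 0.6 × 550 × 5.656 × 210 × 10⁻³ = 196 kN.
Base metal (shear rupture): R_n/Ω = (1/2.0) × 0.6 × 510 × 14 × 210 × 10⁻³ = 449.8 kN.
Governing: weld metal.

R_n/Ω ≈ 196 kN (weld metal governs)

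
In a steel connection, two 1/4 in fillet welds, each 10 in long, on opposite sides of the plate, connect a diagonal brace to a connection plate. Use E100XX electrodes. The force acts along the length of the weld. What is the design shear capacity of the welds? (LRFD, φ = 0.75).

φR_n ≈ 159 kips

E100XX → F_EXX = 100 ksi.
Effective throat t_e = 0.707 × 0.25 = 0.1767 in.
Total length L = 20 in; A_we = 0.1767 × 20 = 3.535 in².
F_nw = 0.6 F_EXX = 0.6 × 100 = 60 ksi.
φR_n = 0.75 × 60 × 3.535 = 159.1 kips.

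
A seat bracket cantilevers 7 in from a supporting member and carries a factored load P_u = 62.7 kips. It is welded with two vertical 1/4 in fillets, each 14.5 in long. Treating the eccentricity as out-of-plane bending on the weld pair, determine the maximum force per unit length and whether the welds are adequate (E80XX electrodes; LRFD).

E80XX → F_EXX = 80 ksi.
L_w = 2 × 14.5 = 29 in; section modulus (unit throat) S = 2 × L²/6 = 70.08 in².
Direct shear f_v = P/L_w = 62.7/29 = 2.162 kip/in.
Moment M = P × e = 62.7 × 7 = 438.9 kip·in; bending f_b = M/S = 6.263 kip/in.
f_max = √(f_v² + f_b²) = √(2.162² + 6.263²) = 6.625 kip/in.
φr_n = 0.75 × 0.6 × 80 × (0.707 × 0.25) = 6.363 kip/in → NOT adequate.

f_max ≈ 6.63 kip/in; NOT adequate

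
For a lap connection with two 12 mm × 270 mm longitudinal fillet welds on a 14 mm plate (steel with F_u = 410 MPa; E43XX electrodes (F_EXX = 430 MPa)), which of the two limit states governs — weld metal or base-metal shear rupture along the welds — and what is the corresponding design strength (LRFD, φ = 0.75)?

t_e = 0.707 × 12 = 8.484 mm; L = 540 mm.
Weld metal: φR_n = 0.75 × 0.6 × 430 × 8.484 × 540 × 10⁻³ = 886.5 kN.
Base metal (shear rupture): φR_n = 0.75 × 0.6 × 410 × 14 × 540 × 10⁻³ = 1395 kN.
Governing: weld metal.

φR_n ≈ 886 kN (weld metal governs)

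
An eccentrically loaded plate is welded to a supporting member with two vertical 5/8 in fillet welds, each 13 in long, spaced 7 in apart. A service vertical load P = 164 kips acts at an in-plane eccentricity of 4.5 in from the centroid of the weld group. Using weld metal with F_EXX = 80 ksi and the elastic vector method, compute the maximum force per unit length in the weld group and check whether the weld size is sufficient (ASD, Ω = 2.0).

f_max ≈ 12.3 kip/in; NOT adequate

Total weld length L_w = 26 in. Treat welds as unit-width lines.
Polar moment about centroid: J = 2[d³/12 + d(b/2)²] = 2[13³/12 + 13×3.5²] = 684.7 in³.
Direct shear f_v = P/L_w = 164 / 26 = 6.308 kip/in (vertical).
Torsion M = P·e = 164 × 4.5 = 738 kip·in.
Critical point at (x, y) = (3.5, 6.5) from centroid. f_tx = M·y/J = 7.006 kip/in; f_ty = M·x/J = 3.773 kip/in.
Resultant f_max = √[f_tx² + (f_v + f_ty)²] = √[7.006² + (6.308 + 3.773)²] = 12.28 kip/in.
Capacity per unit length: r_n/Ω = (1/2.0) × 0.6 × 80 × (0.707 × 0.625) = 10.6 kip/in.
12.28 > 10.6 → NOT adequate.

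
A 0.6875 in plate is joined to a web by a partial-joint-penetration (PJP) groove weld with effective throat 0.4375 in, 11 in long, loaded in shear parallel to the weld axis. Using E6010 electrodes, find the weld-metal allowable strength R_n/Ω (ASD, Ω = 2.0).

R_n/Ω ≈ 86.6 kip

E60XX → F_EXX = 60 ksi.
Effective throat (given) t_e = 0.4375 in.
A_we = 0.4375 × 11 = 4.812 in².
F_nw = 0.6 F_EXX = 36 ksi.
R_n/Ω = (36 × 4.812) / 2.0 = 86.62 kip.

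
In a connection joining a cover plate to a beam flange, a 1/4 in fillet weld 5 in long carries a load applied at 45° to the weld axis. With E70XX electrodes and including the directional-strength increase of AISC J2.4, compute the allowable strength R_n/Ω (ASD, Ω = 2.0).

E70XX → F_EXX = 70 ksi.
t_e = 0.707 × 0.25 = 0.1767 in; A_we = 0.1767 × 5 = 0.8837 in².
Directional factor: 1.0 + 0.5 sin^1.5(45°) = 1.297.
F_nw = 0.6 × 70 × 1.297 = 54.49 ksi.
R_n/Ω = (54.49 × 0.8837) / 2.0 = 24.08 kip.

R_n/Ω ≈ 24.1 kip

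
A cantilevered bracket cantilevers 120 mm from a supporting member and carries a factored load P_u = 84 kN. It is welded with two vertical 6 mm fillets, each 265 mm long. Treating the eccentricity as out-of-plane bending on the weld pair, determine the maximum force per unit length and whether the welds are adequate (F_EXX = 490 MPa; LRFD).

f_max ≈ 459 N/mm; adequate

L_w = 2 × 265 = 530 mm; section modulus (unit throat) S = 2 × L²/6 = 23410 mm².
Direct shear f_v = P/L_w = 84×10³/530 = 158.5 N/mm.
Moment M = P × e = 84×10³ × 120 = 10080000 N·mm; bending f_b = M/S = 430.6 N/mm.
f_max = √(f_v² + f_b²) = √(158.5² + 430.6²) = 458.9 N/mm.
φr_n = 0.75 × 0.6 × 490 × (0.707 × 6) = 935.4 N/mm → adequate.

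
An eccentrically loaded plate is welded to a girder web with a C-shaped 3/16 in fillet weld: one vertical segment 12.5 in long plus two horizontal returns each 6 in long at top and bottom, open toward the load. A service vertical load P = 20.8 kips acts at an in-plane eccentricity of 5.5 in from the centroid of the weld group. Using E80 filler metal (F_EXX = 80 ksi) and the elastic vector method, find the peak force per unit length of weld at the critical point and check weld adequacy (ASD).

Total weld length L_w = 24.5 in. Treat welds as unit-width lines.
Centroid: x̄ = 2×6×3 / 24.5 = 1.469 in from the vertical weld.
Polar moment about centroid: J = I_x + I_y = [12.5³/12 + 2×6×6.25²] + [12.5×1.469² + 2(6³/12 + 6×1.531²)] = 722.6 in³.
Direct shear f_v = P/L_w = 20.8 / 24.5 = 0.849 kip/in (vertical).
Torsion M = P·e = 20.8 × 5.5 = 114.4 kip·in.
Critical point at (x, y) = (4.531, 6.25) from centroid. f_tx = M·y/J = 0.9895 kip/in; f_ty = M·x/J = 0.7173 kip/in.
Resultant f_max = √[f_tx² + (f_v + f_ty)²] = √[0.9895² + (0.849 + 0.7173)²] = 1.853 kip/in.
Capacity per unit length: r_n/Ω = (1/2.0) × 0.6 × 80 × (0.707 × 0.1875) = 3.181 kip/in.
1.853 ≤ 3.181 → adequate.

f_max ≈ 1.85 kip/in; adequate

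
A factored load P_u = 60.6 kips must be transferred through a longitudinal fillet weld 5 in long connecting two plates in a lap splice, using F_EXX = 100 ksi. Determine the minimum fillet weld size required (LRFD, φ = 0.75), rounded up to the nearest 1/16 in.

Total weld length L = 5 in.
Required throat t_e = P_u / (φ × 0.6 F_EXX × L) = 60.6 / (0.75 × 0.6 × 100 × 5) = 0.2693 in.
Required leg w = t_e / 0.707 = 0.381 in → use 7/16 in.

w = 7/16 in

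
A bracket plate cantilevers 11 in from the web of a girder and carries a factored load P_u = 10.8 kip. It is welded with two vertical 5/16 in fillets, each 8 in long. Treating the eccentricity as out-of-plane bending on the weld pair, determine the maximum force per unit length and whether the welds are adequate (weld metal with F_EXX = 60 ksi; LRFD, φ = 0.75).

f_max ≈ 5.61 kip/in; adequate

L_w = 2 × 8 = 16 in; section modulus (unit throat) S = 2 × L²/6 = 21.33 in².
Direct shear f_v = P/L_w = 10.8/16 = 0.675 kip/in.
Moment M = P × e = 10.8 × 11 = 118.8 kip·in; bending f_b = M/S = 5.569 kip/in.
f_max = √(f_v² + f_b²) = √(0.675² + 5.569²) = 5.61 kip/in.
φr_n = 0.75 × 0.6 × 60 × (0.707 × 0.3125) = 5.965 kip/in → adequate.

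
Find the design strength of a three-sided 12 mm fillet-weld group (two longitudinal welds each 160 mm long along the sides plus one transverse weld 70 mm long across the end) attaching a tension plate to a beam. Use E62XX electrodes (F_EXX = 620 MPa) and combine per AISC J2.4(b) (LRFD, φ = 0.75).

φR_n ≈ 923 kN

t_e = 0.707 × 12 = 8.484 mm.
R_nwl = 0.6 × 620 × 8.484 × 320 × 10⁻³ = 1010 kN (longitudinal, 2 welds).
R_nwt = 0.6 × 620 × 8.484 × 70 × 10⁻³ = 220.9 kN (transverse, base value).
(i) R_nwl + R_nwt = 1231 kN; (ii) 0.85 R_nwl + 1.5 R_nwt = 1190 kN.
R_n = max = 1231 kN [governs: (i)]; φR_n = 923.1 kN.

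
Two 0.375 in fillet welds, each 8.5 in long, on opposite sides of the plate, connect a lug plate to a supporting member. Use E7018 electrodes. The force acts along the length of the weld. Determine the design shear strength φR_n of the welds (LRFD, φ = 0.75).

E70XX → F_EXX = 70 ksi.
Effective throat t_e = 0.707 × 0.375 = 0.2651 in.
Total length L = 17 in; A_we = 0.2651 × 17 = 4.507 in².
F_nw = 0.6 F_EXX = 0.6 × 70 = 42 ksi.
φR_n = 0.75 × 42 × 4.507 = 142 kips.

φR_n ≈ 142 kips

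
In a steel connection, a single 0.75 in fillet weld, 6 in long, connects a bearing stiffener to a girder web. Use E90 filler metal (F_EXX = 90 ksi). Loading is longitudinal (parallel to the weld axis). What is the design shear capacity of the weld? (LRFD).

Effective throat t_e = 0.707 × 0.75 = 0.5302 in.
Total length L = 6 in; A_we = 0.5302 × 6 = 3.181 in².
F_nw = 0.6 F_EXX = 0.6 × 90 = 54 ksi.
φR_n = 0.75 × 54 × 3.181 = 128.9 kip.

φR_n ≈ 129 kip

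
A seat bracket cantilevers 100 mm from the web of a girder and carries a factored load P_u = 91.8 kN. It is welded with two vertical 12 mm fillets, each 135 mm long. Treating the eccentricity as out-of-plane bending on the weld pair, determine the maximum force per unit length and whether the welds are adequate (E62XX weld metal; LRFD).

f_max ≈ 1550 N/mm; adequate

E62XX → F_EXX = 620 MPa.
L_w = 2 × 135 = 270 mm; section modulus (unit throat) S = 2 × L²/6 = 6075 mm².
Direct shear f_v = P/L_w = 91.8×10³/270 = 340 N/mm.
Moment M = P × e = 91.8×10³ × 100 = 9180000 N·mm; bending f_b = M/S = 1511 N/mm.
f_max = √(f_v² + f_b²) = √(340² + 1511²) = 1549 N/mm.
φr_n = 0.75 × 0.6 × 620 × (0.707 × 12) = 2367 N/mm → adequate.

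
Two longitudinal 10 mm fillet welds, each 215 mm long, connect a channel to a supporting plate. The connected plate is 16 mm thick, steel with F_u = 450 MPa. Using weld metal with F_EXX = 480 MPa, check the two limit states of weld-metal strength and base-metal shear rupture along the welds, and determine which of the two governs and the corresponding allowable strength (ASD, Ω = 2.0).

R_n/Ω ≈ 438 kN (weld metal governs)

t_e = 0.707 × 10 = 7.07 mm; L = 430 mm.
Weld metal: R_n/Ω = (1/2.0) × 0.6 × 480 × 7.07 × 430 × 10⁻³ = 437.8 kN.
Base metal (shear rupture): R_n/Ω = (1/2.0) × 0.6 × 450 × 16 × 430 × 10⁻³ = 928.8 kN.
Governing: weld metal.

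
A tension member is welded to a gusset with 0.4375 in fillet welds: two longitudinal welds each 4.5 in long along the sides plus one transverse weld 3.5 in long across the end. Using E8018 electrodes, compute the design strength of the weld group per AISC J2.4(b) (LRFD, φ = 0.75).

E80XX → F_EXX = 80 ksi.
t_e = 0.707 × 0.4375 = 0.3093 in.
R_nwl = 0.6 × 80 × 0.3093 × 9 = 133.6 kip (longitudinal, 2 welds).
R_nwt = 0.6 × 80 × 0.3093 × 3.5 = 51.96 kip (transverse, base value).
(i) R_nwl + R_nwt = 185.6 kip; (ii) 0.85 R_nwl + 1.5 R_nwt = 191.5 kip.
R_n = max = 191.5 kip [governs: (ii)]; φR_n = 143.6 kip.

φR_n ≈ 144 kip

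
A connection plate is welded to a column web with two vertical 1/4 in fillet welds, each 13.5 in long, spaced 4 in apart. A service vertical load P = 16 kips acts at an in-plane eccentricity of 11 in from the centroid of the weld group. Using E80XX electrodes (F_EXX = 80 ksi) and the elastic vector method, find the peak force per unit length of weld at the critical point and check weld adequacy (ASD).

f_max ≈ 2.62 kip/in; adequate

Total weld length L_w = 27 in. Treat welds as unit-width lines.
Polar moment about centroid: J = 2[d³/12 + d(b/2)²] = 2[13.5³/12 + 13.5×2²] = 518.1 in³.
Direct shear f_v = P/L_w = 16 / 27 = 0.5926 kip/in (vertical).
Torsion M = P·e = 16 × 11 = 176 kip·in.
Critical point at (x, y) = (2, 6.75) from centroid. f_tx = M·y/J = 2.293 kip/in; f_ty = M·x/J = 0.6795 kip/in.
Resultant f_max = √[f_tx² + (f_v + f_ty)²] = √[2.293² + (0.5926 + 0.6795)²] = 2.622 kip/in.
Capacity per unit length: r_n/Ω = (1/2.0) × 0.6 × 80 × (0.707 × 0.25) = 4.242 kip/in.
2.622 ≤ 4.242 → adequate.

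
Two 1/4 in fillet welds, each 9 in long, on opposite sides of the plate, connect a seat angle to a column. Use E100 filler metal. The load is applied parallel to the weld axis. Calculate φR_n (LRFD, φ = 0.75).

φR_n ≈ 143 kips

E100XX → F_EXX = 100 ksi.
Effective throat t_e = 0.707 × 0.25 = 0.1767 in.
Total length L = 18 in; A_we = 0.1767 × 18 = 3.181 in².
F_nw = 0.6 F_EXX = 0.6 × 100 = 60 ksi.
φR_n = 0.75 × 60 × 3.181 = 143.2 kips.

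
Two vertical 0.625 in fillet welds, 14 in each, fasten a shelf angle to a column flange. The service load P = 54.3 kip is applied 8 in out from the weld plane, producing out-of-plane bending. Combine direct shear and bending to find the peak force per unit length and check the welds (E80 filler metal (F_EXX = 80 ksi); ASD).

L_w = 2 × 14 = 28 in; section modulus (unit throat) S = 2 × L²/6 = 65.33 in².
Direct shear f_v = P/L_w = 54.3/28 = 1.939 kip/in.
Moment M = P × e = 54.3 × 8 = 434.4 kip·in; bending f_b = M/S = 6.649 kip/in.
f_max = √(f_v² + f_b²) = √(1.939² + 6.649²) = 6.926 kip/in.
r_n/Ω = (1/2.0) × 0.6 × 80 × (0.707 × 0.625) = 10.6 kip/in → adequate.

f_max ≈ 6.93 kip/in; adequate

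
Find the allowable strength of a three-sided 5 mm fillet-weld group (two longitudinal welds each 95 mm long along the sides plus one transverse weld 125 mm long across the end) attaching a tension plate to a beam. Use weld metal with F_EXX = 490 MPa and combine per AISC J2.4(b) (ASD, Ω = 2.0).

t_e = 0.707 × 5 = 3.535 mm.
R_nwl = 0.6 × 490 × 3.535 × 190 × 10⁻³ = 197.5 kN (longitudinal, 2 welds).
R_nwt = 0.6 × 490 × 3.535 × 125 × 10⁻³ = 129.9 kN (transverse, base value).
(i) R_nwl + R_nwt = 327.4 kN; (ii) 0.85 R_nwl + 1.5 R_nwt = 362.7 kN.
R_n = max = 362.7 kN [governs: (ii)]; R_n/Ω = 181.4 kN.

R_n/Ω ≈ 181 kN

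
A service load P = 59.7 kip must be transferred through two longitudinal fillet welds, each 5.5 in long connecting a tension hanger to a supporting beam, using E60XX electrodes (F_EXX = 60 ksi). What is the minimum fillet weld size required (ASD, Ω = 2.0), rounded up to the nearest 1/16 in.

w = 7/16 in

Total weld length L = 11 in.
Required throat t_e = P × Ω / (0.6 F_EXX × L) = 59.7 × 2.0 / (0.6 × 60 × 11) = 0.3015 in.
Required leg w = t_e / 0.707 = 0.4265 in → use 7/16 in.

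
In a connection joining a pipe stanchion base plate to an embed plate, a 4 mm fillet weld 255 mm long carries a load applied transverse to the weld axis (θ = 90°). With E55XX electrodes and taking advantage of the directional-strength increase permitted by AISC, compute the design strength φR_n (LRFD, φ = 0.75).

φR_n ≈ 268 kN

E55XX → F_EXX = 550 MPa.
t_e = 0.707 × 4 = 2.828 mm; A_we = 2.828 × 255 = 721.1 mm².
Directional factor: 1.0 + 0.5 sin^1.5(90°) = 1.5.
F_nw = 0.6 × 550 × 1.5 = 495 MPa.
φR_n = 0.75 × 495 × 721.1 × 10⁻³ = 267.7 kN.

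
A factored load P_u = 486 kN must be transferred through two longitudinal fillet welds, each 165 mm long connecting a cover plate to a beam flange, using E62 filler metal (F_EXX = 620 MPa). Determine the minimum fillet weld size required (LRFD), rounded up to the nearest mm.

Total weld length L = 330 mm.
Required throat t_e = P_u / (φ × 0.6 F_EXX × L) = 486 / (0.75 × 0.6 × 620 × 330 × 10⁻³) = 5.279 mm.
Required leg w = t_e / 0.707 = 7.466 mm → use 8 mm.

w = 8 mm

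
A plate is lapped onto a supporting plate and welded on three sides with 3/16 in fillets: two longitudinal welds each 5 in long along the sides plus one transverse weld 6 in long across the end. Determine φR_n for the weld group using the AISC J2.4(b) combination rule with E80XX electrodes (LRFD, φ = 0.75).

φR_n ≈ 83.5 kip

E80XX → F_EXX = 80 ksi.
t_e = 0.707 × 0.1875 = 0.1326 in.
R_nwl = 0.6 × 80 × 0.1326 × 10 = 63.63 kip (longitudinal, 2 welds).
R_nwt = 0.6 × 80 × 0.1326 × 6 = 38.18 kip (transverse, base value).
(i) R_nwl + R_nwt = 101.8 kip; (ii) 0.85 R_nwl + 1.5 R_nwt = 111.4 kip.
R_n = max = 111.4 kip [governs: (ii)]; φR_n = 83.51 kip.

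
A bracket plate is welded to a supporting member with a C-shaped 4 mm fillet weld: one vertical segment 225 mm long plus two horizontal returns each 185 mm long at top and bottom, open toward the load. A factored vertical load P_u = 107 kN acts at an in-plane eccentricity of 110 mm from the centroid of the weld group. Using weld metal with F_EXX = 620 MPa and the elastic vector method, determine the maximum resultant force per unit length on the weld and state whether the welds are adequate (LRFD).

Total weld length L_w = 595 mm. Treat welds as unit-width lines.
Centroid: x̄ = 2×185×92.5 / 595 = 57.52 mm from the vertical weld.
Polar moment about centroid: J = I_x + I_y = [225³/12 + 2×185×112.5²] + [225×57.52² + 2(185³/12 + 185×34.98²)] = 7884000 mm³.
Direct shear f_v = P/L_w = 107×10³ / 595 = 179.8 N/mm (vertical).
Torsion M = P·e = 107×10³ × 110 = 11770000 N·mm.
Critical point at (x, y) = (127.5, 112.5) from centroid. f_tx = M·y/J = 167.9 N/mm; f_ty = M·x/J = 190.3 N/mm.
Resultant f_max = √[f_tx² + (f_v + f_ty)²] = √[167.9² + (179.8 + 190.3)²] = 406.5 N/mm.
Capacity per unit length: φr_n = 0.75 × 0.6 × 620 × (0.707 × 4) = 789 N/mm.
406.5 ≤ 789 → adequate.

f_max ≈ 406 N/mm; adequate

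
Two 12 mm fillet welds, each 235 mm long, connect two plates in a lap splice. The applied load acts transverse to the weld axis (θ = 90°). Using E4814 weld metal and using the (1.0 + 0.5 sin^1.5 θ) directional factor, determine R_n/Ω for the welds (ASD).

R_n/Ω ≈ 861 kN

E48XX → F_EXX = 480 MPa.
t_e = 0.707 × 12 = 8.484 mm; A_we = 8.484 × 470 = 3987 mm².
Directional factor: 1.0 + 0.5 sin^1.5(90°) = 1.5.
F_nw = 0.6 × 480 × 1.5 = 432 MPa.
R_n/Ω = (432 × 3987) / 2.0 × 10⁻³ = 861.3 kN.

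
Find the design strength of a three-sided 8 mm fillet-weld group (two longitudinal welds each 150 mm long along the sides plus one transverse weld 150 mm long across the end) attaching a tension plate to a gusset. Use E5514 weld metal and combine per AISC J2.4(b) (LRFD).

E55XX → F_EXX = 550 MPa.
t_e = 0.707 × 8 = 5.656 mm.
R_nwl = 0.6 × 550 × 5.656 × 300 × 10⁻³ = 559.9 kN (longitudinal, 2 welds).
R_nwt = 0.6 × 550 × 5.656 × 150 × 10⁻³ = 280 kN (transverse, base value).
(i) R_nwl + R_nwt = 839.9 kN; (ii) 0.85 R_nwl + 1.5 R_nwt = 895.9 kN.
R_n = max = 895.9 kN [governs: (ii)]; φR_n = 671.9 kN.

φR_n ≈ 672 kN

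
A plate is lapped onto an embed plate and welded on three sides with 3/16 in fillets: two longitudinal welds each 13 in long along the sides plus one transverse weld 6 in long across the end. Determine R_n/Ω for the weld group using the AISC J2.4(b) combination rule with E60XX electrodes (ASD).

E60XX → F_EXX = 60 ksi.
t_e = 0.707 × 0.1875 = 0.1326 in.
R_nwl = 0.6 × 60 × 0.1326 × 26 = 124.1 kip (longitudinal, 2 welds).
R_nwt = 0.6 × 60 × 0.1326 × 6 = 28.63 kip (transverse, base value).
(i) R_nwl + R_nwt = 152.7 kip; (ii) 0.85 R_nwl + 1.5 R_nwt = 148.4 kip.
R_n = max = 152.7 kip [governs: (i)]; R_n/Ω = 76.36 kip.

R_n/Ω ≈ 76.4 kip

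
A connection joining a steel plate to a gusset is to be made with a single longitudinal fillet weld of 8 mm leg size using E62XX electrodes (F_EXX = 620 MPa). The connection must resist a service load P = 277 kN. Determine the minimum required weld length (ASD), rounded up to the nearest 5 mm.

L = 265 mm

Throat t_e = 0.707 × 8 = 5.656 mm.
r_n/Ω = (0.6 × 620 × 5.656) / 2.0 = 1052 N/mm = 1.052 kN/mm.
L_req = P / (r_n/Ω) = 277 / 1.052 = 263.3 mm total.
Round up → use L = 265 mm.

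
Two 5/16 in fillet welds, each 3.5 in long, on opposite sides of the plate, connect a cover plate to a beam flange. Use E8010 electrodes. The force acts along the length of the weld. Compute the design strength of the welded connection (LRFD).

E80XX → F_EXX = 80 ksi.
Effective throat t_e = 0.707 × 0.3125 = 0.2209 in.
Total length L = 7 in; A_we = 0.2209 × 7 = 1.547 in².
F_nw = 0.6 F_EXX = 0.6 × 80 = 48 ksi.
φR_n = 0.75 × 48 × 1.547 = 55.68 kips.

φR_n ≈ 55.7 kips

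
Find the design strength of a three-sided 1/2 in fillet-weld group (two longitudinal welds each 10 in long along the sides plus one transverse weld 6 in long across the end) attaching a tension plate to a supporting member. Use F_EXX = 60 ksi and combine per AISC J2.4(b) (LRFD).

t_e = 0.707 × 0.5 = 0.3535 in.
R_nwl = 0.6 × 60 × 0.3535 × 20 = 254.5 kips (longitudinal, 2 welds).
R_nwt = 0.6 × 60 × 0.3535 × 6 = 76.36 kips (transverse, base value).
(i) R_nwl + R_nwt = 330.9 kips; (ii) 0.85 R_nwl + 1.5 R_nwt = 330.9 kips.
R_n = max = 330.9 kips [governs: (ii)]; φR_n = 248.2 kips.

φR_n ≈ 248 kips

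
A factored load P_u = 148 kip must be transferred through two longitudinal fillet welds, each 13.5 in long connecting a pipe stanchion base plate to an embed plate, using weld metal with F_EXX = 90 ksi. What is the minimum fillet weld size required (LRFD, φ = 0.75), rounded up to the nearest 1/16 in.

Total weld length L = 27 in.
Required throat t_e = P_u / (φ × 0.6 F_EXX × L) = 148 / (0.75 × 0.6 × 90 × 27) = 0.1353 in.
Required leg w = t_e / 0.707 = 0.1914 in → use 1/4 in.

w = 1/4 in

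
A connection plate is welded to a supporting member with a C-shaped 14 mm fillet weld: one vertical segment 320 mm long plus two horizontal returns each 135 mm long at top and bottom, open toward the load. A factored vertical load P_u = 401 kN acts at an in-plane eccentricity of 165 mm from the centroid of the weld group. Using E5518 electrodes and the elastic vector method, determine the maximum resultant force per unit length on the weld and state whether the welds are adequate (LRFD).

E55XX → F_EXX = 550 MPa.
Total weld length L_w = 590 mm. Treat welds as unit-width lines.
Centroid: x̄ = 2×135×67.5 / 590 = 30.89 mm from the vertical weld.
Polar moment about centroid: J = I_x + I_y = [320³/12 + 2×135×160²] + [320×30.89² + 2(135³/12 + 135×36.61²)] = 10720000 mm³.
Direct shear f_v = P/L_w = 401×10³ / 590 = 679.7 N/mm (vertical).
Torsion M = P·e = 401×10³ × 165 = 66165000 N·mm.
Critical point at (x, y) = (104.1, 160) from centroid. f_tx = M·y/J = 987.5 N/mm; f_ty = M·x/J = 642.6 N/mm.
Resultant f_max = √[f_tx² + (f_v + f_ty)²] = √[987.5² + (679.7 + 642.6)²] = 1650 N/mm.
Capacity per unit length: φr_n = 0.75 × 0.6 × 550 × (0.707 × 14) = 2450 N/mm.
1650 ≤ 2450 → adequate.

f_max ≈ 1650 N/mm; adequate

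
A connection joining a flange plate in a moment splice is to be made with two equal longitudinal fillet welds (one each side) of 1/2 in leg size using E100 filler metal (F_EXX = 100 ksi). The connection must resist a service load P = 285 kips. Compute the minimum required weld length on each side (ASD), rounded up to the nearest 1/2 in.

L = 13.5 in on each side

Throat t_e = 0.707 × 0.5 = 0.3535 in.
r_n/Ω = (0.6 × 100 × 0.3535) / 2.0 = 10.6 kip/in.
L_req = P / (r_n/Ω) = 285 / 10.6 = 26.87 in total.
Per side: 26.87 / 2 = 13.44 in.
Round up → use L = 13.5 in on each side.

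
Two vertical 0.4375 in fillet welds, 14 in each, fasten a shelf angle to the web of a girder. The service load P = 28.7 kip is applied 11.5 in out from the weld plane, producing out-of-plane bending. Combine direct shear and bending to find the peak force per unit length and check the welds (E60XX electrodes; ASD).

E60XX → F_EXX = 60 ksi.
L_w = 2 × 14 = 28 in; section modulus (unit throat) S = 2 × L²/6 = 65.33 in².
Direct shear f_v = P/L_w = 28.7/28 = 1.025 kip/in.
Moment M = P × e = 28.7 × 11.5 = 330.05 kip·in; bending f_b = M/S = 5.052 kip/in.
f_max = √(f_v² + f_b²) = √(1.025² + 5.052²) = 5.155 kip/in.
r_n/Ω = (1/2.0) × 0.6 × 60 × (0.707 × 0.4375) = 5.568 kip/in → adequate.

f_max ≈ 5.15 kip/in; adequate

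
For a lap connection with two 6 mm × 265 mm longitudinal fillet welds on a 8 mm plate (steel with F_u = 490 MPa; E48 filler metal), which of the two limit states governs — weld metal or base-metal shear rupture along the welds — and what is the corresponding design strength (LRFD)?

E48XX → F_EXX = 480 MPa.
t_e = 0.707 × 6 = 4.242 mm; L = 530 mm.
Weld metal: φR_n = 0.75 × 0.6 × 480 × 4.242 × 530 × 10⁻³ = 485.6 kN.
Base metal (shear rupture): φR_n = 0.75 × 0.6 × 490 × 8 × 530 × 10⁻³ = 934.9 kN.
Governing: weld metal.

φR_n ≈ 486 kN (weld metal governs)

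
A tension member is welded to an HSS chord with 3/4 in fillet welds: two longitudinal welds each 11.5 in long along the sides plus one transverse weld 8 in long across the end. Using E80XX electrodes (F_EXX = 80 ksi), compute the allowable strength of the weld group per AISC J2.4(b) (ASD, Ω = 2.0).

t_e = 0.707 × 0.75 = 0.5302 in.
R_nwl = 0.6 × 80 × 0.5302 × 23 = 585.4 kip (longitudinal, 2 welds).
R_nwt = 0.6 × 80 × 0.5302 × 8 = 203.6 kip (transverse, base value).
(i) R_nwl + R_nwt = 789 kip; (ii) 0.85 R_nwl + 1.5 R_nwt = 803 kip.
R_n = max = 803 kip [governs: (ii)]; R_n/Ω = 401.5 kip.

R_n/Ω ≈ 402 kip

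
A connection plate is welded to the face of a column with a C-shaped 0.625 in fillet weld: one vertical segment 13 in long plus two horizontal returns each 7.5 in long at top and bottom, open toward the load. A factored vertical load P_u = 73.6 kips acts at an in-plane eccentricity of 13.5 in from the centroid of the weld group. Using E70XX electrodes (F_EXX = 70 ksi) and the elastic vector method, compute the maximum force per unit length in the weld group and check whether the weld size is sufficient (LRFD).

f_max ≈ 10.5 kip/in; adequate

Total weld length L_w = 28 in. Treat welds as unit-width lines.
Centroid: x̄ = 2×7.5×3.75 / 28 = 2.009 in from the vertical weld.
Polar moment about centroid: J = I_x + I_y = [13³/12 + 2×7.5×6.5²] + [13×2.009² + 2(7.5³/12 + 7.5×1.741²)] = 985.1 in³.
Direct shear f_v = P/L_w = 73.6 / 28 = 2.629 kip/in (vertical).
Torsion M = P·e = 73.6 × 13.5 = 993.6 kip·in.
Critical point at (x, y) = (5.491, 6.5) from centroid. f_tx = M·y/J = 6.556 kip/in; f_ty = M·x/J = 5.539 kip/in.
Resultant f_max = √[f_tx² + (f_v + f_ty)²] = √[6.556² + (2.629 + 5.539)²] = 10.47 kip/in.
Capacity per unit length: φr_n = 0.75 × 0.6 × 70 × (0.707 × 0.625) = 13.92 kip/in.
10.47 ≤ 13.92 → adequate.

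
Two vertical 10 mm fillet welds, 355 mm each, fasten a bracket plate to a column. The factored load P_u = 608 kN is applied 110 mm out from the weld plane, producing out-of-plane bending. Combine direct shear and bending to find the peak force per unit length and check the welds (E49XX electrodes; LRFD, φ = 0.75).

E49XX → F_EXX = 490 MPa.
L_w = 2 × 355 = 710 mm; section modulus (unit throat) S = 2 × L²/6 = 42010 mm².
Direct shear f_v = P/L_w = 608×10³/710 = 856.3 N/mm.
Moment M = P × e = 608×10³ × 110 = 66880000 N·mm; bending f_b = M/S = 1592 N/mm.
f_max = √(f_v² + f_b²) = √(856.3² + 1592²) = 1808 N/mm.
φr_n = 0.75 × 0.6 × 490 × (0.707 × 10) = 1559 N/mm → NOT adequate.

f_max ≈ 1810 N/mm; NOT adequate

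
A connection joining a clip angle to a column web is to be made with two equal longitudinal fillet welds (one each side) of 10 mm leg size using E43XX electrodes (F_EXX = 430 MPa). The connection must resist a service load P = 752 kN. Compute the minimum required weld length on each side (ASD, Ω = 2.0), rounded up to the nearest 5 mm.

L = 415 mm on each side

Throat t_e = 0.707 × 10 = 7.07 mm.
r_n/Ω = (0.6 × 430 × 7.07) / 2.0 = 912 N/mm = 0.912 kN/mm.
L_req = P / (r_n/Ω) = 752 / 0.912 = 824.5 mm total.
Per side: 824.5 / 2 = 412.3 mm.
Round up → use L = 415 mm on each side.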